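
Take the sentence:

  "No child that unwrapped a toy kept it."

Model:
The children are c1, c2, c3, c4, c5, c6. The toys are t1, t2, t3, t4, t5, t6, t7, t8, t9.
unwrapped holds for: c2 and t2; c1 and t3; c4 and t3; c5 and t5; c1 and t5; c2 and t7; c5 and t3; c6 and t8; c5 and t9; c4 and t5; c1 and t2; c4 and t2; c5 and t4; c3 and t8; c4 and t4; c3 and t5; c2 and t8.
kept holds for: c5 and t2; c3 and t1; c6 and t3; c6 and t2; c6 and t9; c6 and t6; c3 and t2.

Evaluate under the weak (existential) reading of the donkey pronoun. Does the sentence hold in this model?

True

"it" takes "a toy" as antecedent — a donkey pronoun bound across the clause boundary.
Truth condition: for no (c,t) with unwrapped(c,t) does kept(c,t) hold.
Restrictor pairs — does the scope hold? (c1,t2):fails  (c1,t3):fails  (c1,t5):fails  (c2,t2):fails  (c2,t7):fails  (c2,t8):fails  (c3,t5):fails  (c3,t8):fails  (c4,t2):fails  (c4,t3):fails  (c4,t4):fails  (c4,t5):fails  (c5,t3):fails  (c5,t4):fails  (c5,t5):fails  (c5,t9):fails  (c6,t8):fails
Scope holds for no restrictor pair, so the sentence is true.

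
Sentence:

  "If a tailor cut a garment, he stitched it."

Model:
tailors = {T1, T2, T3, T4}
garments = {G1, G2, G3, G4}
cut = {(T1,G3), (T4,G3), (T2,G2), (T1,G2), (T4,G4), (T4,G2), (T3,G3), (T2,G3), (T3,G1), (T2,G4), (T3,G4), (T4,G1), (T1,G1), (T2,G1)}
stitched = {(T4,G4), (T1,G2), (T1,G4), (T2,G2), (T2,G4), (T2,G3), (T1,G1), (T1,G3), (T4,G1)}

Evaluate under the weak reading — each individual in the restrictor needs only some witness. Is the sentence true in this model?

False

"it" takes "a garment" as antecedent — a donkey pronoun bound across the clause boundary.
Weak reading: every tailor t with some cut-garment has at least one cut-garment g such that stitched(t,g).
Per tailor: T1:✓  T2:✓  T3:✗  T4:✓
T3 has no witness among its cut-garments.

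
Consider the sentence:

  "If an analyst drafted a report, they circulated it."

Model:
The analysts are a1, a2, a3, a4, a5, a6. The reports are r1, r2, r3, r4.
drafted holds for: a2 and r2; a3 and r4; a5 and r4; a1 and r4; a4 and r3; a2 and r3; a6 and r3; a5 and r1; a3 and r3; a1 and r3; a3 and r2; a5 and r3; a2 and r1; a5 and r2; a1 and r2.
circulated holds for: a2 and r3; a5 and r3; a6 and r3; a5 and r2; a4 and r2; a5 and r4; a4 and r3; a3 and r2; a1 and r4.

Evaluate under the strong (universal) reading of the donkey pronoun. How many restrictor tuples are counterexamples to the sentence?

7

"it" takes "a report" as antecedent — a donkey pronoun bound across the clause boundary.
Strong reading: for every (a,r) with drafted(a,r), circulated(a,r).
Restrictor pairs: (a1,r2) ✗  (a1,r3) ✗  (a1,r4) ✓  (a2,r1) ✗  (a2,r2) ✗  (a2,r3) ✓  (a3,r2) ✓  (a3,r3) ✗  (a3,r4) ✗  (a4,r3) ✓  (a5,r1) ✗  (a5,r2) ✓  (a5,r3) ✓  (a5,r4) ✓  (a6,r3) ✓
Counterexamples (restrictor pairs failing the scope): 7.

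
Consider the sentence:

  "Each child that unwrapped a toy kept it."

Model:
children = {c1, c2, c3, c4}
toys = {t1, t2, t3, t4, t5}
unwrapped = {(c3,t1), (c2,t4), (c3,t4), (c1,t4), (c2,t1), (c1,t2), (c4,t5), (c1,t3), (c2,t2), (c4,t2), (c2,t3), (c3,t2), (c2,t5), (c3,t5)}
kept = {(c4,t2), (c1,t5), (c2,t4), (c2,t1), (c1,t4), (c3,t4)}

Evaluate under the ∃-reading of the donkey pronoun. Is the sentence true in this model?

True

"it" takes "a toy" as antecedent — a donkey pronoun bound across the clause boundary.
Weak reading: every child c with some unwrapped-toy has at least one unwrapped-toy t such that kept(c,t).
Per child: c1:✓  c2:✓  c3:✓  c4:✓
Every child in the restrictor has a witness.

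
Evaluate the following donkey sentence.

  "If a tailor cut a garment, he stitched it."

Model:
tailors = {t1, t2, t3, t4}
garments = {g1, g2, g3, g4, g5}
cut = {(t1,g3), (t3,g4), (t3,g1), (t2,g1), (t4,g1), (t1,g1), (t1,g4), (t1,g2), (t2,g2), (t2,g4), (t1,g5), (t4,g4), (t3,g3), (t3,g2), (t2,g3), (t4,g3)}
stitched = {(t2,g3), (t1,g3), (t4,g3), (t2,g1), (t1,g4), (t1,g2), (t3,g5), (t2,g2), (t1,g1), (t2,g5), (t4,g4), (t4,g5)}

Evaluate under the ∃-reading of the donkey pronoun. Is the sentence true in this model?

False

"it" takes "a garment" as antecedent — a donkey pronoun bound across the clause boundary.
Weak reading: every tailor t with some cut-garment has at least one cut-garment g such that stitched(t,g).
Per tailor: t1:✓  t2:✓  t3:✗  t4:✓
t3 has no witness among its cut-garments.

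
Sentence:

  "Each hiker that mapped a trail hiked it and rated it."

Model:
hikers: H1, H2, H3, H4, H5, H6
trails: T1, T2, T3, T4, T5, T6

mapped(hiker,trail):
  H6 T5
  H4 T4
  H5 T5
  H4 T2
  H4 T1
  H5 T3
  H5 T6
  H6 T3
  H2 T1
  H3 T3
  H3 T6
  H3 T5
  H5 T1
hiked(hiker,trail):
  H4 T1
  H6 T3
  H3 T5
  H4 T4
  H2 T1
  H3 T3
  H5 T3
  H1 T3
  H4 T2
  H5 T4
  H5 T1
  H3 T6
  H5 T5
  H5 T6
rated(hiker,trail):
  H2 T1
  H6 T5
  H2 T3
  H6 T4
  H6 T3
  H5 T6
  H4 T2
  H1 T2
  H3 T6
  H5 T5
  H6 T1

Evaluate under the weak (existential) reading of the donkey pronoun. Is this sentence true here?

True

"it" takes "a trail" as antecedent — a donkey pronoun bound across the clause boundary.
Weak reading: every hiker h with some mapped-trail has at least one mapped-trail t such that hiked(h,t) ∧ rated(h,t).
Per hiker: H2:✓  H3:✓  H4:✓  H5:✓  H6:✓
Every hiker in the restrictor has a witness.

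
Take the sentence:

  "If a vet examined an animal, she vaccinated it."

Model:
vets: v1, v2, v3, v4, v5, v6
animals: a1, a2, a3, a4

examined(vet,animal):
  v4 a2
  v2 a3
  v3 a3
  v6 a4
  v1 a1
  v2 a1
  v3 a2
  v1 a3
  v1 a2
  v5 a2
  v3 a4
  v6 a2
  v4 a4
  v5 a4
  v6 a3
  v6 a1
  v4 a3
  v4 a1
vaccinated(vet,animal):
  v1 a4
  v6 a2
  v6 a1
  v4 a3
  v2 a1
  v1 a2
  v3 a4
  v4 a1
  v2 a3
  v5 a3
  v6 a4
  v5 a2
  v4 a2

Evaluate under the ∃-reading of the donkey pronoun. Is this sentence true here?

True

"it" takes "an animal" as antecedent — a donkey pronoun bound across the clause boundary.
Weak reading: every vet v with some examined-animal has at least one examined-animal a such that vaccinated(v,a).
Per vet: v1:✓  v2:✓  v3:✓  v4:✓  v5:✓  v6:✓
Every vet in the restrictor has a witness.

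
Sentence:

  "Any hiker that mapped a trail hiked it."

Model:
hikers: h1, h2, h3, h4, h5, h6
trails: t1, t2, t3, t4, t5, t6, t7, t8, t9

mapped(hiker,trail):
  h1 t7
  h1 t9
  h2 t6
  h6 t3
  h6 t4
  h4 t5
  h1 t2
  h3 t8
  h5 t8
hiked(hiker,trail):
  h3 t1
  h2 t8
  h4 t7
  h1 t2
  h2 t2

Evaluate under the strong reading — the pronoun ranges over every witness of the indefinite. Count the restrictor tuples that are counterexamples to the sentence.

8

"it" takes "a trail" as antecedent — a donkey pronoun bound across the clause boundary.
Strong reading: for every (h,t) with mapped(h,t), hiked(h,t).
Restrictor pairs: (h1,t2) ✓  (h1,t7) ✗  (h1,t9) ✗  (h2,t6) ✗  (h3,t8) ✗  (h4,t5) ✗  (h5,t8) ✗  (h6,t3) ✗  (h6,t4) ✗
Counterexamples (restrictor pairs failing the scope): 8.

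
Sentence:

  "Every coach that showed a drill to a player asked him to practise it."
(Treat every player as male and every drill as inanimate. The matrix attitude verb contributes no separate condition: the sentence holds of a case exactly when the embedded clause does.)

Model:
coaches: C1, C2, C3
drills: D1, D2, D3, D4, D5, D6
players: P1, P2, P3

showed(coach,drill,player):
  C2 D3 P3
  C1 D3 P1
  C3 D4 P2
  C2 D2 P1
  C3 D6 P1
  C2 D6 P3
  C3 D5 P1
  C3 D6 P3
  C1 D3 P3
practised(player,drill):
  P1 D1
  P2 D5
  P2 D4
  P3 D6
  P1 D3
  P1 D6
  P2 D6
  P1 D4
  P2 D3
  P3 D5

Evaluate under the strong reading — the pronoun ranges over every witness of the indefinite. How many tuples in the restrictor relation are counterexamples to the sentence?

"him" takes "a player" as antecedent and "it" takes "a drill"; both are donkey pronouns co-varying with the restrictor.
Strong reading: for every (c,d,p) with showed(c,d,p), practised(p,d).
Restrictor triples: (C1,D3,P1)→practised(P1,D3) ✓  (C1,D3,P3)→practised(P3,D3) ✗  (C2,D2,P1)→practised(P1,D2) ✗  (C2,D3,P3)→practised(P3,D3) ✗  (C2,D6,P3)→practised(P3,D6) ✓  (C3,D4,P2)→practised(P2,D4) ✓  (C3,D5,P1)→practised(P1,D5) ✗  (C3,D6,P1)→practised(P1,D6) ✓  (C3,D6,P3)→practised(P3,D6) ✓
Counterexamples (restrictor triples failing the scope): 4.

4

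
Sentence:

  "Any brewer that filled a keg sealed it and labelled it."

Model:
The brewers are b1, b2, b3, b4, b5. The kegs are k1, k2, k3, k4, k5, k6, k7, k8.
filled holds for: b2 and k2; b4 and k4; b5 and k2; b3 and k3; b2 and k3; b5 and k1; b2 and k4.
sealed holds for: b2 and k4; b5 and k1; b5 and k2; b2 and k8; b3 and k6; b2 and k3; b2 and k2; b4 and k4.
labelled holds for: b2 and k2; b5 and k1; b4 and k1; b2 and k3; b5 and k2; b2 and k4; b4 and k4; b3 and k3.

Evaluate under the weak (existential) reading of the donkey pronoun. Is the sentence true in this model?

"it" takes "a keg" as antecedent — a donkey pronoun bound across the clause boundary.
Weak reading: every brewer b with some filled-keg has at least one filled-keg k such that sealed(b,k) ∧ labelled(b,k).
Per brewer: b2:✓  b3:✗  b4:✓  b5:✓
b3 has no witness among its filled-kegs.

False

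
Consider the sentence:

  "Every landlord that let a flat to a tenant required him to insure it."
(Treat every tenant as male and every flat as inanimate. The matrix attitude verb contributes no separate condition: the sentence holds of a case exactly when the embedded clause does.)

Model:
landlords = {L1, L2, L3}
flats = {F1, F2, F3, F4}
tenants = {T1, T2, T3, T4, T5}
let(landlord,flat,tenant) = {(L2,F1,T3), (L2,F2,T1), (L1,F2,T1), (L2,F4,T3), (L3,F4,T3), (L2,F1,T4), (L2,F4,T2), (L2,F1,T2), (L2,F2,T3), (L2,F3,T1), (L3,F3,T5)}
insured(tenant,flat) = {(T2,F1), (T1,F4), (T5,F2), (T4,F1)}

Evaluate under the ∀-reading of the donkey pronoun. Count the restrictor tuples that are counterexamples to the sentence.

"him" takes "a tenant" as antecedent and "it" takes "a flat"; both are donkey pronouns co-varying with the restrictor.
Strong reading: for every (l,f,t) with let(l,f,t), insured(t,f).
Restrictor triples: (L1,F2,T1)→insured(T1,F2) ✗  (L2,F1,T2)→insured(T2,F1) ✓  (L2,F1,T3)→insured(T3,F1) ✗  (L2,F1,T4)→insured(T4,F1) ✓  (L2,F2,T1)→insured(T1,F2) ✗  (L2,F2,T3)→insured(T3,F2) ✗  (L2,F3,T1)→insured(T1,F3) ✗  (L2,F4,T2)→insured(T2,F4) ✗  (L2,F4,T3)→insured(T3,F4) ✗  (L3,F3,T5)→insured(T5,F3) ✗  (L3,F4,T3)→insured(T3,F4) ✗
Counterexamples (restrictor triples failing the scope): 9.

9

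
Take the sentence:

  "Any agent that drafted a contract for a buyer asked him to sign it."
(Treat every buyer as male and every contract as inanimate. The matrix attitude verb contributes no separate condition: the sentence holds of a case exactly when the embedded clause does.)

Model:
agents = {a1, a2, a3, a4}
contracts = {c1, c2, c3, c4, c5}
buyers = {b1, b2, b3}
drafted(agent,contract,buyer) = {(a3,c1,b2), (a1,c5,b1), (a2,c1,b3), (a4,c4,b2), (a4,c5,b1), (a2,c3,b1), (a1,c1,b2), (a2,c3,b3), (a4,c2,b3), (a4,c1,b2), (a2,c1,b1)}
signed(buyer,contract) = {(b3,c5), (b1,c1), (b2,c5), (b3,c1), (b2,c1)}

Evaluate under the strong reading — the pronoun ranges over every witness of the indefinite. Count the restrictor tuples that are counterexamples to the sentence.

"him" takes "a buyer" as antecedent and "it" takes "a contract"; both are donkey pronouns co-varying with the restrictor.
Strong reading: for every (a,c,b) with drafted(a,c,b), signed(b,c).
Restrictor triples: (a1,c1,b2)→signed(b2,c1) ✓  (a1,c5,b1)→signed(b1,c5) ✗  (a2,c1,b1)→signed(b1,c1) ✓  (a2,c1,b3)→signed(b3,c1) ✓  (a2,c3,b1)→signed(b1,c3) ✗  (a2,c3,b3)→signed(b3,c3) ✗  (a3,c1,b2)→signed(b2,c1) ✓  (a4,c1,b2)→signed(b2,c1) ✓  (a4,c2,b3)→signed(b3,c2) ✗  (a4,c4,b2)→signed(b2,c4) ✗  (a4,c5,b1)→signed(b1,c5) ✗
Counterexamples (restrictor triples failing the scope): 6.

6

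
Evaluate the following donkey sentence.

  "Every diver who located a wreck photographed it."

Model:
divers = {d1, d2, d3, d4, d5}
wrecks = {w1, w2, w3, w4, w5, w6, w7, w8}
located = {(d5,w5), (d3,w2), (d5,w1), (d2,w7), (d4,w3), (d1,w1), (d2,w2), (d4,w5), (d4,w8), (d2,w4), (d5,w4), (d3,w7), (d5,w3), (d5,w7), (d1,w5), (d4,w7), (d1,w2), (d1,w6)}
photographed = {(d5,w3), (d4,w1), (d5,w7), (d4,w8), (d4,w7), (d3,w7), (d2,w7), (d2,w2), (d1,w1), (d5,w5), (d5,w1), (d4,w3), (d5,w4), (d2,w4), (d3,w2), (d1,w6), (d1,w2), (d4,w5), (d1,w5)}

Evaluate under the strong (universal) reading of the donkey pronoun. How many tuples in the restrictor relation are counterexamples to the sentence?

0

"it" takes "a wreck" as antecedent — a donkey pronoun bound across the clause boundary.
Strong reading: for every (d,w) with located(d,w), photographed(d,w).
Restrictor pairs: (d1,w1) ✓  (d1,w2) ✓  (d1,w5) ✓  (d1,w6) ✓  (d2,w2) ✓  (d2,w4) ✓  (d2,w7) ✓  (d3,w2) ✓  (d3,w7) ✓  (d4,w3) ✓  (d4,w5) ✓  (d4,w7) ✓  (d4,w8) ✓  (d5,w1) ✓  (d5,w3) ✓  (d5,w4) ✓  (d5,w5) ✓  (d5,w7) ✓
Counterexamples (restrictor pairs failing the scope): 0.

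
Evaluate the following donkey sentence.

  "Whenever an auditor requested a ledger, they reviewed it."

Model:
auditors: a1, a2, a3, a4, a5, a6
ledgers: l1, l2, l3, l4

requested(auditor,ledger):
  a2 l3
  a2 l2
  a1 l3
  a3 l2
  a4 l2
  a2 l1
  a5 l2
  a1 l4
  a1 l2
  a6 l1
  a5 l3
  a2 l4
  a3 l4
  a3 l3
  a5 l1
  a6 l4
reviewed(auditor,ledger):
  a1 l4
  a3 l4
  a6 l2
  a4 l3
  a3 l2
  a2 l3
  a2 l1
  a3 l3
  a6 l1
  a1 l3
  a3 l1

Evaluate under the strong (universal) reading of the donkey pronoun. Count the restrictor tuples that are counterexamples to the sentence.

8

"it" takes "a ledger" as antecedent — a donkey pronoun bound across the clause boundary.
Strong reading: for every (a,l) with requested(a,l), reviewed(a,l).
Restrictor pairs: (a1,l2) ✗  (a1,l3) ✓  (a1,l4) ✓  (a2,l1) ✓  (a2,l2) ✗  (a2,l3) ✓  (a2,l4) ✗  (a3,l2) ✓  (a3,l3) ✓  (a3,l4) ✓  (a4,l2) ✗  (a5,l1) ✗  (a5,l2) ✗  (a5,l3) ✗  (a6,l1) ✓  (a6,l4) ✗
Counterexamples (restrictor pairs failing the scope): 8.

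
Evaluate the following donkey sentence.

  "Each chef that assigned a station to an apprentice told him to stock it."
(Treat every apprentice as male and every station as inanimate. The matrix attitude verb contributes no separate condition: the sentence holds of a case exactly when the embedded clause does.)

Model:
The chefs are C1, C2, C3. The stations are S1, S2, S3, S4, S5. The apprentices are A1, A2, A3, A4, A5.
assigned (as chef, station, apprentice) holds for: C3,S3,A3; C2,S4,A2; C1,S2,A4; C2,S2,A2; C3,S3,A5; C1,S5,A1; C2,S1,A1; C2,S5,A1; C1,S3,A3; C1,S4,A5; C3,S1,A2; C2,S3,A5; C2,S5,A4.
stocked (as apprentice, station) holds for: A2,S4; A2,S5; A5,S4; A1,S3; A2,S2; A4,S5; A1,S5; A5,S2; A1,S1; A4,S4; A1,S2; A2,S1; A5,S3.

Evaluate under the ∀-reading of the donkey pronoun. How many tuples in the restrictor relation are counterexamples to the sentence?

3

"him" takes "an apprentice" as antecedent and "it" takes "a station"; both are donkey pronouns co-varying with the restrictor.
Strong reading: for every (c,s,a) with assigned(c,s,a), stocked(a,s).
Restrictor triples: (C1,S2,A4)→stocked(A4,S2) ✗  (C1,S3,A3)→stocked(A3,S3) ✗  (C1,S4,A5)→stocked(A5,S4) ✓  (C1,S5,A1)→stocked(A1,S5) ✓  (C2,S1,A1)→stocked(A1,S1) ✓  (C2,S2,A2)→stocked(A2,S2) ✓  (C2,S3,A5)→stocked(A5,S3) ✓  (C2,S4,A2)→stocked(A2,S4) ✓  (C2,S5,A1)→stocked(A1,S5) ✓  (C2,S5,A4)→stocked(A4,S5) ✓  (C3,S1,A2)→stocked(A2,S1) ✓  (C3,S3,A3)→stocked(A3,S3) ✗  (C3,S3,A5)→stocked(A5,S3) ✓
Counterexamples (restrictor triples failing the scope): 3.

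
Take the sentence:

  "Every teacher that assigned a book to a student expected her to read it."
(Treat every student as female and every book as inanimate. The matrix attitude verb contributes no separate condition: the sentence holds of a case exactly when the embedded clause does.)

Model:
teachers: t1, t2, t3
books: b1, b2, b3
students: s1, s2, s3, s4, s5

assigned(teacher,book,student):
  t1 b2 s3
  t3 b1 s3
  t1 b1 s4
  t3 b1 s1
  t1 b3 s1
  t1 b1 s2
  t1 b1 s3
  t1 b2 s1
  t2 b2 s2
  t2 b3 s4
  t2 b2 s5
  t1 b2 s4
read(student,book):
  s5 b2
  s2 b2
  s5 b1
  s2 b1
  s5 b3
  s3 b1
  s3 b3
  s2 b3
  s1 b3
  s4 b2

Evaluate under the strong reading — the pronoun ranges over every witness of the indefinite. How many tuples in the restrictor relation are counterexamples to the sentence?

"her" takes "a student" as antecedent and "it" takes "a book"; both are donkey pronouns co-varying with the restrictor.
Strong reading: for every (t,b,s) with assigned(t,b,s), read(s,b).
Restrictor triples: (t1,b1,s2)→read(s2,b1) ✓  (t1,b1,s3)→read(s3,b1) ✓  (t1,b1,s4)→read(s4,b1) ✗  (t1,b2,s1)→read(s1,b2) ✗  (t1,b2,s3)→read(s3,b2) ✗  (t1,b2,s4)→read(s4,b2) ✓  (t1,b3,s1)→read(s1,b3) ✓  (t2,b2,s2)→read(s2,b2) ✓  (t2,b2,s5)→read(s5,b2) ✓  (t2,b3,s4)→read(s4,b3) ✗  (t3,b1,s1)→read(s1,b1) ✗  (t3,b1,s3)→read(s3,b1) ✓
Counterexamples (restrictor triples failing the scope): 5.

5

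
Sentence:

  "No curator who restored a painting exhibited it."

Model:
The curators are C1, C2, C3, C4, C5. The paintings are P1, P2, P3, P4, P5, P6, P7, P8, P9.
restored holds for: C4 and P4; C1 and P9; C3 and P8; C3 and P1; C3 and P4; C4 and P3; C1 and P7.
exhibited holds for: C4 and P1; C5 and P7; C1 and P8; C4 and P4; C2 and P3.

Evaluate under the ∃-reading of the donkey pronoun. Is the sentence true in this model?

"it" takes "a painting" as antecedent — a donkey pronoun bound across the clause boundary.
Truth condition: for no (c,p) with restored(c,p) does exhibited(c,p) hold.
Restrictor pairs — does the scope hold? (C1,P7):fails  (C1,P9):fails  (C3,P1):fails  (C3,P4):fails  (C3,P8):fails  (C4,P3):fails  (C4,P4):holds
Scope holds for 1 pair(s), so the sentence is false.

False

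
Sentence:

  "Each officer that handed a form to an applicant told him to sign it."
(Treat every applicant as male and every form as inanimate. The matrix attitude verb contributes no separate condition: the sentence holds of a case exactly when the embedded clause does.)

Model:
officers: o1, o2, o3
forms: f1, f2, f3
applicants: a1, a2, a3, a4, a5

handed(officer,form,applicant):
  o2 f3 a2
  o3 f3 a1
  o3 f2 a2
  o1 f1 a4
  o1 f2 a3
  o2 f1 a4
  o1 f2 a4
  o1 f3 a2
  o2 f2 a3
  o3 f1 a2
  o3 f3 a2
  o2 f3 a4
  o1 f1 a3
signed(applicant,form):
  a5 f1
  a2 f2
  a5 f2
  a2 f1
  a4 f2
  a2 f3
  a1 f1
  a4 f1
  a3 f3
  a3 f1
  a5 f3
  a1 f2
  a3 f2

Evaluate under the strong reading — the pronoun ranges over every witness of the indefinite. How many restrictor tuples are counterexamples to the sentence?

"him" takes "an applicant" as antecedent and "it" takes "a form"; both are donkey pronouns co-varying with the restrictor.
Strong reading: for every (o,f,a) with handed(o,f,a), signed(a,f).
Restrictor triples: (o1,f1,a3)→signed(a3,f1) ✓  (o1,f1,a4)→signed(a4,f1) ✓  (o1,f2,a3)→signed(a3,f2) ✓  (o1,f2,a4)→signed(a4,f2) ✓  (o1,f3,a2)→signed(a2,f3) ✓  (o2,f1,a4)→signed(a4,f1) ✓  (o2,f2,a3)→signed(a3,f2) ✓  (o2,f3,a2)→signed(a2,f3) ✓  (o2,f3,a4)→signed(a4,f3) ✗  (o3,f1,a2)→signed(a2,f1) ✓  (o3,f2,a2)→signed(a2,f2) ✓  (o3,f3,a1)→signed(a1,f3) ✗  (o3,f3,a2)→signed(a2,f3) ✓
Counterexamples (restrictor triples failing the scope): 2.

2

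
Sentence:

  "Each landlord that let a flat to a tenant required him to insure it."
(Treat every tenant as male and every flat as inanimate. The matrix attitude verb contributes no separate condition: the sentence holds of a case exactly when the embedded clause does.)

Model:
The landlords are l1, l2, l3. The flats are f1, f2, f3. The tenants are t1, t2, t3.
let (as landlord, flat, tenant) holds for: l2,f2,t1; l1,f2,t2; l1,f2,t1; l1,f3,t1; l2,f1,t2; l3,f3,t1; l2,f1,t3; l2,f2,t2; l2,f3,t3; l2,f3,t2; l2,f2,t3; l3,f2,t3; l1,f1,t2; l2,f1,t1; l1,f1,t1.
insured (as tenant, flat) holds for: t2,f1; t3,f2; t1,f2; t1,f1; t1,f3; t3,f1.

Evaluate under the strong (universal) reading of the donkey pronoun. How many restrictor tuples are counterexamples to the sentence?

4

"him" takes "a tenant" as antecedent and "it" takes "a flat"; both are donkey pronouns co-varying with the restrictor.
Strong reading: for every (l,f,t) with let(l,f,t), insured(t,f).
Restrictor triples: (l1,f1,t1)→insured(t1,f1) ✓  (l1,f1,t2)→insured(t2,f1) ✓  (l1,f2,t1)→insured(t1,f2) ✓  (l1,f2,t2)→insured(t2,f2) ✗  (l1,f3,t1)→insured(t1,f3) ✓  (l2,f1,t1)→insured(t1,f1) ✓  (l2,f1,t2)→insured(t2,f1) ✓  (l2,f1,t3)→insured(t3,f1) ✓  (l2,f2,t1)→insured(t1,f2) ✓  (l2,f2,t2)→insured(t2,f2) ✗  (l2,f2,t3)→insured(t3,f2) ✓  (l2,f3,t2)→insured(t2,f3) ✗  (l2,f3,t3)→insured(t3,f3) ✗  (l3,f2,t3)→insured(t3,f2) ✓  (l3,f3,t1)→insured(t1,f3) ✓
Counterexamples (restrictor triples failing the scope): 4.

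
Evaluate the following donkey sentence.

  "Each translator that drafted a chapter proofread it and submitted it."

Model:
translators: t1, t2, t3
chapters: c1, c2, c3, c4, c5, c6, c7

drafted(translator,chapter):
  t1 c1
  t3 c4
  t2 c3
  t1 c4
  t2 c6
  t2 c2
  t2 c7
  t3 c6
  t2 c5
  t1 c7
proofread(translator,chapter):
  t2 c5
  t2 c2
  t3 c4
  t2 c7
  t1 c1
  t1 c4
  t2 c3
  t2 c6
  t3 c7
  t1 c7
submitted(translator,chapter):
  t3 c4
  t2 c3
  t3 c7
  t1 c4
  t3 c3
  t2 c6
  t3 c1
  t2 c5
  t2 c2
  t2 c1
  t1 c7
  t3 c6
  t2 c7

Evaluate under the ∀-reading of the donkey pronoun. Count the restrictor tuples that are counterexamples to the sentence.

"it" takes "a chapter" as antecedent — a donkey pronoun bound across the clause boundary.
Strong reading: for every (t,c) with drafted(t,c), proofread(t,c) ∧ submitted(t,c).
Restrictor pairs: (t1,c1) ✗  (t1,c4) ✓  (t1,c7) ✓  (t2,c2) ✓  (t2,c3) ✓  (t2,c5) ✓  (t2,c6) ✓  (t2,c7) ✓  (t3,c4) ✓  (t3,c6) ✗
Counterexamples (restrictor pairs failing the scope): 2.

2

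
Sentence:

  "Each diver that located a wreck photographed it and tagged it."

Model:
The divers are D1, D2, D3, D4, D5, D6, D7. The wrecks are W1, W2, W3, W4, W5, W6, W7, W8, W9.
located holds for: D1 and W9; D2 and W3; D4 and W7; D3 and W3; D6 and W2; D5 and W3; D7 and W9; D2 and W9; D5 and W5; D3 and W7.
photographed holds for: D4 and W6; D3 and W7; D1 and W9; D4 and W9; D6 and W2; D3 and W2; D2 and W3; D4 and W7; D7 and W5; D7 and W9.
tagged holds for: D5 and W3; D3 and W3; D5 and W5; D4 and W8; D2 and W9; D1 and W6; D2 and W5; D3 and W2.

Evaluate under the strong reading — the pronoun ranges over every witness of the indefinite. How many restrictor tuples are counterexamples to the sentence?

10

"it" takes "a wreck" as antecedent — a donkey pronoun bound across the clause boundary.
Strong reading: for every (d,w) with located(d,w), photographed(d,w) ∧ tagged(d,w).
Restrictor pairs: (D1,W9) ✗  (D2,W3) ✗  (D2,W9) ✗  (D3,W3) ✗  (D3,W7) ✗  (D4,W7) ✗  (D5,W3) ✗  (D5,W5) ✗  (D6,W2) ✗  (D7,W9) ✗
Counterexamples (restrictor pairs failing the scope): 10.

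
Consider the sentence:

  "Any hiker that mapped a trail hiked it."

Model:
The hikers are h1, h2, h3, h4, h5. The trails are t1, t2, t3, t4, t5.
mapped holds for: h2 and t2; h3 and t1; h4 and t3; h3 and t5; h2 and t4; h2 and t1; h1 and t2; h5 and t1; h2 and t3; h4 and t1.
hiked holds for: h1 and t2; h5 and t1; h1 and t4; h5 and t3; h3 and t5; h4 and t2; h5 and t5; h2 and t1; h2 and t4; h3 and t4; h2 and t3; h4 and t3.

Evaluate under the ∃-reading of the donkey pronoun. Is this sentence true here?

True

"it" takes "a trail" as antecedent — a donkey pronoun bound across the clause boundary.
Weak reading: every hiker h with some mapped-trail has at least one mapped-trail t such that hiked(h,t).
Per hiker: h1:✓  h2:✓  h3:✓  h4:✓  h5:✓
Every hiker in the restrictor has a witness.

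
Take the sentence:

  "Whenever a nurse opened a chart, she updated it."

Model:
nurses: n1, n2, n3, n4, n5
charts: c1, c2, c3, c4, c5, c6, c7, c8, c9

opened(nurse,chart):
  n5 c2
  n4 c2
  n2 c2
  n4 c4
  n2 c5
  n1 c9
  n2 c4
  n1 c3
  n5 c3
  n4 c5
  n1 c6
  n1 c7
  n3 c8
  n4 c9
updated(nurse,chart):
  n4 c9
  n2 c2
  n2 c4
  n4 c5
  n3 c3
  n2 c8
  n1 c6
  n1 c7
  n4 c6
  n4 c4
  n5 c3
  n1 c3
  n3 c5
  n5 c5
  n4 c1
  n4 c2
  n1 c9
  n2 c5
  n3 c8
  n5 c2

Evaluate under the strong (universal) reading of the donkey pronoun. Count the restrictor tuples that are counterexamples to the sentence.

0

"it" takes "a chart" as antecedent — a donkey pronoun bound across the clause boundary.
Strong reading: for every (n,c) with opened(n,c), updated(n,c).
Restrictor pairs: (n1,c3) ✓  (n1,c6) ✓  (n1,c7) ✓  (n1,c9) ✓  (n2,c2) ✓  (n2,c4) ✓  (n2,c5) ✓  (n3,c8) ✓  (n4,c2) ✓  (n4,c4) ✓  (n4,c5) ✓  (n4,c9) ✓  (n5,c2) ✓  (n5,c3) ✓
Counterexamples (restrictor pairs failing the scope): 0.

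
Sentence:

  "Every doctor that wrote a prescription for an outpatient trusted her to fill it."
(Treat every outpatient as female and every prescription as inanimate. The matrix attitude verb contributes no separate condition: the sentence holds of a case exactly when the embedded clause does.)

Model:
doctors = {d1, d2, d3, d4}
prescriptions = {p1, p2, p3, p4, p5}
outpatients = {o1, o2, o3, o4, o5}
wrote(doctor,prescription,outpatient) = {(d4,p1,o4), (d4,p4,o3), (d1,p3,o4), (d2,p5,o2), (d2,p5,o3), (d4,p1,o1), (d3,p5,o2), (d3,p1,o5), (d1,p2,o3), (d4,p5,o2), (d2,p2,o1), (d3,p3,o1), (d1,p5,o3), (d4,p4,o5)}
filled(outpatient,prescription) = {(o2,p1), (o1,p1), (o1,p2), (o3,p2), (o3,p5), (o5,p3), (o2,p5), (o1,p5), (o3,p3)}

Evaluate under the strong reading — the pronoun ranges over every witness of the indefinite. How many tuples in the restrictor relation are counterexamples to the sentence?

6

"her" takes "an outpatient" as antecedent and "it" takes "a prescription"; both are donkey pronouns co-varying with the restrictor.
Strong reading: for every (d,p,o) with wrote(d,p,o), filled(o,p).
Restrictor triples: (d1,p2,o3)→filled(o3,p2) ✓  (d1,p3,o4)→filled(o4,p3) ✗  (d1,p5,o3)→filled(o3,p5) ✓  (d2,p2,o1)→filled(o1,p2) ✓  (d2,p5,o2)→filled(o2,p5) ✓  (d2,p5,o3)→filled(o3,p5) ✓  (d3,p1,o5)→filled(o5,p1) ✗  (d3,p3,o1)→filled(o1,p3) ✗  (d3,p5,o2)→filled(o2,p5) ✓  (d4,p1,o1)→filled(o1,p1) ✓  (d4,p1,o4)→filled(o4,p1) ✗  (d4,p4,o3)→filled(o3,p4) ✗  (d4,p4,o5)→filled(o5,p4) ✗  (d4,p5,o2)→filled(o2,p5) ✓
Counterexamples (restrictor triples failing the scope): 6.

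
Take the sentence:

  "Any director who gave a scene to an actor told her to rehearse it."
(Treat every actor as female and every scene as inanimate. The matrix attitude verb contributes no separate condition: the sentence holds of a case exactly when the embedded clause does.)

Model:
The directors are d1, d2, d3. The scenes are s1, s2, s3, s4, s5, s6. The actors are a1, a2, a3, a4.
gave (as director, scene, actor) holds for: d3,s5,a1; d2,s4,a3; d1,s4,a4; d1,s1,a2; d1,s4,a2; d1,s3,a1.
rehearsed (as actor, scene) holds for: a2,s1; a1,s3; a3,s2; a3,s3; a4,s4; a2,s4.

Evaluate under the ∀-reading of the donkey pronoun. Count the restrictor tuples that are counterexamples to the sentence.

2

"her" takes "an actor" as antecedent and "it" takes "a scene"; both are donkey pronouns co-varying with the restrictor.
Strong reading: for every (d,s,a) with gave(d,s,a), rehearsed(a,s).
Restrictor triples: (d1,s1,a2)→rehearsed(a2,s1) ✓  (d1,s3,a1)→rehearsed(a1,s3) ✓  (d1,s4,a2)→rehearsed(a2,s4) ✓  (d1,s4,a4)→rehearsed(a4,s4) ✓  (d2,s4,a3)→rehearsed(a3,s4) ✗  (d3,s5,a1)→rehearsed(a1,s5) ✗
Counterexamples (restrictor triples failing the scope): 2.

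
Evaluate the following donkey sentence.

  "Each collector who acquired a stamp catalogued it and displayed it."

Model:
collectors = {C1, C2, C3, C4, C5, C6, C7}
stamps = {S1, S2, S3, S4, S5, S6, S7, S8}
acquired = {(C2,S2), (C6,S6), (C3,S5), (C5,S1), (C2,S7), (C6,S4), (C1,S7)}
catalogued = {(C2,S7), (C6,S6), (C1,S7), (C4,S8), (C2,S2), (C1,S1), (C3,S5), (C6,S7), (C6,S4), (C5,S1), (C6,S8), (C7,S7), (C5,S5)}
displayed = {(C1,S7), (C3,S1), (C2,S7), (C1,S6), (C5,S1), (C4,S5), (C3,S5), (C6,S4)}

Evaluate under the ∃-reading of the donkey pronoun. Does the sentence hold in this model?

True

"it" takes "a stamp" as antecedent — a donkey pronoun bound across the clause boundary.
Weak reading: every collector c with some acquired-stamp has at least one acquired-stamp s such that catalogued(c,s) ∧ displayed(c,s).
Per collector: C1:✓  C2:✓  C3:✓  C5:✓  C6:✓
Every collector in the restrictor has a witness.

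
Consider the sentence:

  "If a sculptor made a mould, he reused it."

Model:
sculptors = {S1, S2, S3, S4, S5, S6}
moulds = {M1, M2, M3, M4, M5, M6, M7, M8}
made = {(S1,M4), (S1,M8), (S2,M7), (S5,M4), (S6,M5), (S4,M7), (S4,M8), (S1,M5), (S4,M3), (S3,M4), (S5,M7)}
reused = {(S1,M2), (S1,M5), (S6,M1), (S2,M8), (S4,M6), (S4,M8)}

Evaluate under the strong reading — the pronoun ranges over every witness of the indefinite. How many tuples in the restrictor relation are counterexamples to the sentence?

9

"it" takes "a mould" as antecedent — a donkey pronoun bound across the clause boundary.
Strong reading: for every (s,m) with made(s,m), reused(s,m).
Restrictor pairs: (S1,M4) ✗  (S1,M5) ✓  (S1,M8) ✗  (S2,M7) ✗  (S3,M4) ✗  (S4,M3) ✗  (S4,M7) ✗  (S4,M8) ✓  (S5,M4) ✗  (S5,M7) ✗  (S6,M5) ✗
Counterexamples (restrictor pairs failing the scope): 9.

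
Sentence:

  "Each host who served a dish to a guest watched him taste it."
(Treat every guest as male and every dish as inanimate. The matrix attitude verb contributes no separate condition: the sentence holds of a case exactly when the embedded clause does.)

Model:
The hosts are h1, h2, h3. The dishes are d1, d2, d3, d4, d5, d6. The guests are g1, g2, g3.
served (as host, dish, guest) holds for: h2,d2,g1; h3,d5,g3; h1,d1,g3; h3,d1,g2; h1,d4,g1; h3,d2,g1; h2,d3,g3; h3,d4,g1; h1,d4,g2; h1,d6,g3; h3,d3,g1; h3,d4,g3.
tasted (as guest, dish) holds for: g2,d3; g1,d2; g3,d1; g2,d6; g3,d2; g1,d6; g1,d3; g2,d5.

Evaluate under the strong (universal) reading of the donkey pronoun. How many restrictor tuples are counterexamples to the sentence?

8

"him" takes "a guest" as antecedent and "it" takes "a dish"; both are donkey pronouns co-varying with the restrictor.
Strong reading: for every (h,d,g) with served(h,d,g), tasted(g,d).
Restrictor triples: (h1,d1,g3)→tasted(g3,d1) ✓  (h1,d4,g1)→tasted(g1,d4) ✗  (h1,d4,g2)→tasted(g2,d4) ✗  (h1,d6,g3)→tasted(g3,d6) ✗  (h2,d2,g1)→tasted(g1,d2) ✓  (h2,d3,g3)→tasted(g3,d3) ✗  (h3,d1,g2)→tasted(g2,d1) ✗  (h3,d2,g1)→tasted(g1,d2) ✓  (h3,d3,g1)→tasted(g1,d3) ✓  (h3,d4,g1)→tasted(g1,d4) ✗  (h3,d4,g3)→tasted(g3,d4) ✗  (h3,d5,g3)→tasted(g3,d5) ✗
Counterexamples (restrictor triples failing the scope): 8.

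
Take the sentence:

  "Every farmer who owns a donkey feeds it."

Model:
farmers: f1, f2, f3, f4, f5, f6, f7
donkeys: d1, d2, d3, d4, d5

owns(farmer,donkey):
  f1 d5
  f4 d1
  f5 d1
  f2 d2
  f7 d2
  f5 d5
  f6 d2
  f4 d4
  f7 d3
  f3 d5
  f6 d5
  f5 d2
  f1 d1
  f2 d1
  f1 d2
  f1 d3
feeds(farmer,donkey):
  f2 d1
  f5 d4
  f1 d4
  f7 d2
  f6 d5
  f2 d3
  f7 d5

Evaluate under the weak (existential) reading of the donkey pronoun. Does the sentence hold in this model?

False

"it" takes "a donkey" as antecedent — a donkey pronoun bound across the clause boundary.
Weak reading: every farmer f with some owns-donkey has at least one owns-donkey d such that feeds(f,d).
Per farmer: f1:✗  f2:✓  f3:✗  f4:✗  f5:✗  f6:✓  f7:✓
f1 has no witness among its owns-donkeys.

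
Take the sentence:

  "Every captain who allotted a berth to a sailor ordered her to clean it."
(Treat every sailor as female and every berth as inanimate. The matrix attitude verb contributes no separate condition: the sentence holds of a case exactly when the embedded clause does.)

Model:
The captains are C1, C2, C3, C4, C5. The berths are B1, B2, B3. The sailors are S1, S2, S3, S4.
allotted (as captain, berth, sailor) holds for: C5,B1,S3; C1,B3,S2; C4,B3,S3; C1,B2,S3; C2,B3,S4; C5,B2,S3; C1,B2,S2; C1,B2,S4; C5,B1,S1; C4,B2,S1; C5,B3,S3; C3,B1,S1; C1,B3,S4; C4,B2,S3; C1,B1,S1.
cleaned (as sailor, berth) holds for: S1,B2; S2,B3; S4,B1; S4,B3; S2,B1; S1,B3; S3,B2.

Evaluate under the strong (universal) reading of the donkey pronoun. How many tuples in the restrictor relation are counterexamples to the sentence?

"her" takes "a sailor" as antecedent and "it" takes "a berth"; both are donkey pronouns co-varying with the restrictor.
Strong reading: for every (c,b,s) with allotted(c,b,s), cleaned(s,b).
Restrictor triples: (C1,B1,S1)→cleaned(S1,B1) ✗  (C1,B2,S2)→cleaned(S2,B2) ✗  (C1,B2,S3)→cleaned(S3,B2) ✓  (C1,B2,S4)→cleaned(S4,B2) ✗  (C1,B3,S2)→cleaned(S2,B3) ✓  (C1,B3,S4)→cleaned(S4,B3) ✓  (C2,B3,S4)→cleaned(S4,B3) ✓  (C3,B1,S1)→cleaned(S1,B1) ✗  (C4,B2,S1)→cleaned(S1,B2) ✓  (C4,B2,S3)→cleaned(S3,B2) ✓  (C4,B3,S3)→cleaned(S3,B3) ✗  (C5,B1,S1)→cleaned(S1,B1) ✗  (C5,B1,S3)→cleaned(S3,B1) ✗  (C5,B2,S3)→cleaned(S3,B2) ✓  (C5,B3,S3)→cleaned(S3,B3) ✗
Counterexamples (restrictor triples failing the scope): 8.

8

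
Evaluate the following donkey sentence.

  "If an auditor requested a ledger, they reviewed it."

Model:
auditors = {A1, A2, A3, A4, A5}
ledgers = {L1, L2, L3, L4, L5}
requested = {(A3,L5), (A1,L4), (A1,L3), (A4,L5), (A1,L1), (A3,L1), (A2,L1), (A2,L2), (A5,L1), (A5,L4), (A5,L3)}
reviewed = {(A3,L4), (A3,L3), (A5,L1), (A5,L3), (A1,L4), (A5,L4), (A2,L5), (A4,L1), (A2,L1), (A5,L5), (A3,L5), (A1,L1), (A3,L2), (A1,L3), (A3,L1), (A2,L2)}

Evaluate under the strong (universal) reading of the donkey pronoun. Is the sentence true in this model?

"it" takes "a ledger" as antecedent — a donkey pronoun bound across the clause boundary.
Strong reading: for every (a,l) with requested(a,l), reviewed(a,l).
Restrictor pairs: (A1,L1) ✓  (A1,L3) ✓  (A1,L4) ✓  (A2,L1) ✓  (A2,L2) ✓  (A3,L1) ✓  (A3,L5) ✓  (A4,L5) ✗  (A5,L1) ✓  (A5,L3) ✓  (A5,L4) ✓
Counterexample: (A4,L5) is in requested but fails the scope.

False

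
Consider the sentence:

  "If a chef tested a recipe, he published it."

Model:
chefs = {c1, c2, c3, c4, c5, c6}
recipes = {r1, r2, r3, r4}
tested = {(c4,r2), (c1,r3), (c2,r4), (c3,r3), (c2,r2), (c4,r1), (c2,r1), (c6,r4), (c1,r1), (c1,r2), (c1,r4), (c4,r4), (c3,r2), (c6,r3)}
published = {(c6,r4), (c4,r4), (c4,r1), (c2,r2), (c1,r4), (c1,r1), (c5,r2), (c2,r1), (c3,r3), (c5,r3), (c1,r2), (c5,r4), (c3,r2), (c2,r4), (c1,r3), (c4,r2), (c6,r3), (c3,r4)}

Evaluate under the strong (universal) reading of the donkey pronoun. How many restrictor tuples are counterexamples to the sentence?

"it" takes "a recipe" as antecedent — a donkey pronoun bound across the clause boundary.
Strong reading: for every (c,r) with tested(c,r), published(c,r).
Restrictor pairs: (c1,r1) ✓  (c1,r2) ✓  (c1,r3) ✓  (c1,r4) ✓  (c2,r1) ✓  (c2,r2) ✓  (c2,r4) ✓  (c3,r2) ✓  (c3,r3) ✓  (c4,r1) ✓  (c4,r2) ✓  (c4,r4) ✓  (c6,r3) ✓  (c6,r4) ✓
Counterexamples (restrictor pairs failing the scope): 0.

0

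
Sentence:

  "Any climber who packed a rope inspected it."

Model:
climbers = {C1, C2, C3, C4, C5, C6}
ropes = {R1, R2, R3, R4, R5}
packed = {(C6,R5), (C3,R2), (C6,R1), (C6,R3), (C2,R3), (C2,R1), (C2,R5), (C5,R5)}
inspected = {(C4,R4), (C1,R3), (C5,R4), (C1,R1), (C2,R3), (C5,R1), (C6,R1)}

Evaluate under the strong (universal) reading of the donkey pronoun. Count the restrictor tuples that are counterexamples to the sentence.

"it" takes "a rope" as antecedent — a donkey pronoun bound across the clause boundary.
Strong reading: for every (c,r) with packed(c,r), inspected(c,r).
Restrictor pairs: (C2,R1) ✗  (C2,R3) ✓  (C2,R5) ✗  (C3,R2) ✗  (C5,R5) ✗  (C6,R1) ✓  (C6,R3) ✗  (C6,R5) ✗
Counterexamples (restrictor pairs failing the scope): 6.

6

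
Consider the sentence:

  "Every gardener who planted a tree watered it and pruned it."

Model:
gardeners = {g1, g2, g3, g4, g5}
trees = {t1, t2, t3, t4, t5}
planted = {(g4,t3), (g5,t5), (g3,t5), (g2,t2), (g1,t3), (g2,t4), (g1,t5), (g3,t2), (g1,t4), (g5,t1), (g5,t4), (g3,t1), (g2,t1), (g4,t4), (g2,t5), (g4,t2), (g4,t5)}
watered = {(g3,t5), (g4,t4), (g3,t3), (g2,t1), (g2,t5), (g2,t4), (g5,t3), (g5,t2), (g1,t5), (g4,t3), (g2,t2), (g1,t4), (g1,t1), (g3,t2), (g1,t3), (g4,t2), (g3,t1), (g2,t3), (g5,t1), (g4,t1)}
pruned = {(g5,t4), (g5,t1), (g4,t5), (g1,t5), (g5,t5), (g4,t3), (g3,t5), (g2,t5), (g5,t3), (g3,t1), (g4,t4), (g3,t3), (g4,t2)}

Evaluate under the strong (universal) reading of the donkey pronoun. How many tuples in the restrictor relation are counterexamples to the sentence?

9

"it" takes "a tree" as antecedent — a donkey pronoun bound across the clause boundary.
Strong reading: for every (g,t) with planted(g,t), watered(g,t) ∧ pruned(g,t).
Restrictor pairs: (g1,t3) ✗  (g1,t4) ✗  (g1,t5) ✓  (g2,t1) ✗  (g2,t2) ✗  (g2,t4) ✗  (g2,t5) ✓  (g3,t1) ✓  (g3,t2) ✗  (g3,t5) ✓  (g4,t2) ✓  (g4,t3) ✓  (g4,t4) ✓  (g4,t5) ✗  (g5,t1) ✓  (g5,t4) ✗  (g5,t5) ✗
Counterexamples (restrictor pairs failing the scope): 9.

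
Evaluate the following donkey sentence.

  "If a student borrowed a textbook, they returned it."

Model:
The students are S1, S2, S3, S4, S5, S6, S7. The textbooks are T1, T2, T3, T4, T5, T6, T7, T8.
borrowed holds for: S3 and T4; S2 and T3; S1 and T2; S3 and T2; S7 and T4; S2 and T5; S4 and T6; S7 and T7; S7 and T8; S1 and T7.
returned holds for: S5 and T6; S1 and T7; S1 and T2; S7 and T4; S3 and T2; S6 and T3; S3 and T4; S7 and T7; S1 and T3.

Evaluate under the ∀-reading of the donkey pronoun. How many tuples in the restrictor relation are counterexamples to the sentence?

"it" takes "a textbook" as antecedent — a donkey pronoun bound across the clause boundary.
Strong reading: for every (s,t) with borrowed(s,t), returned(s,t).
Restrictor pairs: (S1,T2) ✓  (S1,T7) ✓  (S2,T3) ✗  (S2,T5) ✗  (S3,T2) ✓  (S3,T4) ✓  (S4,T6) ✗  (S7,T4) ✓  (S7,T7) ✓  (S7,T8) ✗
Counterexamples (restrictor pairs failing the scope): 4.

4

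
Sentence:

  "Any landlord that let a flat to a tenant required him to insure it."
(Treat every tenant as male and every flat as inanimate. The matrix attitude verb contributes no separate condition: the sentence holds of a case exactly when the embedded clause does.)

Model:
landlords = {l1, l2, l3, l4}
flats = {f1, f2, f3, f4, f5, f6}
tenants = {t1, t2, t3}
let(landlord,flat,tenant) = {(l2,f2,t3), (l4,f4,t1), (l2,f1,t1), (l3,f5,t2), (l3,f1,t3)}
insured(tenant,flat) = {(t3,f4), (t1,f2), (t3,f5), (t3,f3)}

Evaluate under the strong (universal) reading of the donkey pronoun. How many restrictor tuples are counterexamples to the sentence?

"him" takes "a tenant" as antecedent and "it" takes "a flat"; both are donkey pronouns co-varying with the restrictor.
Strong reading: for every (l,f,t) with let(l,f,t), insured(t,f).
Restrictor triples: (l2,f1,t1)→insured(t1,f1) ✗  (l2,f2,t3)→insured(t3,f2) ✗  (l3,f1,t3)→insured(t3,f1) ✗  (l3,f5,t2)→insured(t2,f5) ✗  (l4,f4,t1)→insured(t1,f4) ✗
Counterexamples (restrictor triples failing the scope): 5.

5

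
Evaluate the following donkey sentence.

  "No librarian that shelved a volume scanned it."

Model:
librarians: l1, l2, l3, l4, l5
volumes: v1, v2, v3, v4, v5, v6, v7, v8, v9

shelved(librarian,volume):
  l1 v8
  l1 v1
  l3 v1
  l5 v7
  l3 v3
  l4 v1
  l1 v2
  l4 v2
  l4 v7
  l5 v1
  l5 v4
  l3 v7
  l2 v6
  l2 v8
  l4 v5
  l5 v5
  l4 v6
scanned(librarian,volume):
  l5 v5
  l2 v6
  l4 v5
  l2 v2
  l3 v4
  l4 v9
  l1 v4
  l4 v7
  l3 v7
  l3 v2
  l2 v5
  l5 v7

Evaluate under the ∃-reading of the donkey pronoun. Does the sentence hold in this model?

False

"it" takes "a volume" as antecedent — a donkey pronoun bound across the clause boundary.
Truth condition: for no (l,v) with shelved(l,v) does scanned(l,v) hold.
Restrictor pairs — does the scope hold? (l1,v1):fails  (l1,v2):fails  (l1,v8):fails  (l2,v6):holds  (l2,v8):fails  (l3,v1):fails  (l3,v3):fails  (l3,v7):holds  (l4,v1):fails  (l4,v2):fails  (l4,v5):holds  (l4,v6):fails  (l4,v7):holds  (l5,v1):fails  (l5,v4):fails  (l5,v5):holds  (l5,v7):holds
Scope holds for 6 pair(s), so the sentence is false.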